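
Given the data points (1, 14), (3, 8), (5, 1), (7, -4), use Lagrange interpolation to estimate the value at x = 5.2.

Lagrange interpolation formula:
P(x) = Σ yᵢ × Lᵢ(x)
where Lᵢ(x) = Π_{j≠i} (x - xⱼ)/(xᵢ - xⱼ)

L_0(5.2) = (5.2 - 3)/(1 - 3) × (5.2 - 5)/(1 - 5) × (5.2 - 7)/(1 - 7) = 0.016500
L_1(5.2) = (5.2 - 1)/(3 - 1) × (5.2 - 5)/(3 - 5) × (5.2 - 7)/(3 - 7) = -0.094500
L_2(5.2) = (5.2 - 1)/(5 - 1) × (5.2 - 3)/(5 - 3) × (5.2 - 7)/(5 - 7) = 1.039500
L_3(5.2) = (5.2 - 1)/(7 - 1) × (5.2 - 3)/(7 - 3) × (5.2 - 5)/(7 - 5) = 0.038500

P(5.2) = 14×L_0(5.2) + 8×L_1(5.2) + 1×L_2(5.2) + (-4)×L_3(5.2)
P(5.2) = 0.360500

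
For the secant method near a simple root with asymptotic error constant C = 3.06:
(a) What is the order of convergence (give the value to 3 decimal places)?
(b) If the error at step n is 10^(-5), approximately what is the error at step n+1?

(a) Secant method has superlinear convergence with order φ = (1+√5)/2 ≈ 1.618.
    This means |e_{n+1}| ≈ C|e_n|^1.618.

(b) With |e_n| = 10^(-5) and C = 3.06:
    |e_{n+1}| ≈ 3.06 × (10^(-5))^1.618 = 3.06 × 10^(-8.09)

(a) ≈ 1.618 (golden ratio); (b) |e_{n+1}| ≈ 2.486e-08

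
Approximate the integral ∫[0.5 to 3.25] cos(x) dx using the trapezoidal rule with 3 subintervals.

f(x) = cos(x)
a = 0.5, b = 3.25, n = 3
h = (b - a)/n = 0.916667

Trapezoidal rule: (h/2)[f(x₀) + 2f(x₁) + 2f(x₂) + ... + f(xₙ)]

x_0 = 0.5000, f(x_0) = 0.877583, coefficient = 1
x_1 = 1.4167, f(x_1) = 0.153520, coefficient = 2
x_2 = 2.3333, f(x_2) = -0.690758, coefficient = 2
x_3 = 3.2500, f(x_3) = -0.994130, coefficient = 1

I ≈ (0.916667/2) × -1.191023 = -0.545886
Exact value: -0.587621
Error: 0.041735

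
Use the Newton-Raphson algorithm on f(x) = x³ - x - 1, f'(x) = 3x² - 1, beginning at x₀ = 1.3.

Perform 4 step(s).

f(x) = x³ - x - 1
f'(x) = 3x² - 1
x₀ = 1.3

Newton-Raphson formula: x_{n+1} = x_n - f(x_n)/f'(x_n)

Iteration 1:
  f(1.300000) = -0.103000
  f'(1.300000) = 4.070000
  x_1 = 1.300000 - (-0.103000)/4.070000 = 1.325307
Iteration 2:
  f(1.325307) = 0.002514
  f'(1.325307) = 4.269317
  x_2 = 1.325307 - 0.002514/4.269317 = 1.324718
Iteration 3:
  f(1.324718) = 0.000001
  f'(1.324718) = 4.264636
  x_3 = 1.324718 - 0.000001/4.264636 = 1.324718
Iteration 4:
  f(1.324718) = 0.000000
  f'(1.324718) = 4.264633
  x_4 = 1.324718 - 0.000000/4.264633 = 1.324718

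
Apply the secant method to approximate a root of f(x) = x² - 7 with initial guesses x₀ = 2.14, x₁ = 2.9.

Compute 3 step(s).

f(x) = x² - 7
x₀ = 2.14, x₁ = 2.9

Secant formula: x_{n+1} = x_n - f(x_n)(x_n - x_{n-1})/(f(x_n) - f(x_{n-1}))

Iteration 1:
  f(2.140000) = -2.420400
  f(2.900000) = 1.410000
  x_2 = 2.900000 - 1.410000×(2.900000 - 2.140000)/(1.410000 - (-2.420400))
       = 2.620238
Iteration 2:
  f(2.900000) = 1.410000
  f(2.620238) = -0.134352
  x_3 = 2.620238 - (-0.134352)×(2.620238 - 2.900000)/(-0.134352 - 1.410000)
       = 2.644576
Iteration 3:
  f(2.620238) = -0.134352
  f(2.644576) = -0.006217
  x_4 = 2.644576 - (-0.006217)×(2.644576 - 2.620238)/(-0.006217 - (-0.134352))
       = 2.645757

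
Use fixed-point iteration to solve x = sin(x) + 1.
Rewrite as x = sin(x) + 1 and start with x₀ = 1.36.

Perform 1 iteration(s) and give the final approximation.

Equation: x = sin(x) + 1
Fixed-point form: x = sin(x) + 1
x₀ = 1.36

x_1 = g(1.360000) = 1.977865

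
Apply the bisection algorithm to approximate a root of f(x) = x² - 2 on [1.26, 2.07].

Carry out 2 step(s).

f(x) = x² - 2
Initial interval: [1.26, 2.07]

Iteration 1:
  c_1 = (1.260000 + 2.070000)/2 = 1.665000
  f(c_1) = f(1.665000) = 0.772225
  f(a) × f(c) < 0, new interval: [1.260000, 1.665000]
Iteration 2:
  c_2 = (1.260000 + 1.665000)/2 = 1.462500
  f(c_2) = f(1.462500) = 0.138906
  f(a) × f(c) < 0, new interval: [1.260000, 1.462500]

After 2 iteration(s), the approximation is c_2 = 1.462500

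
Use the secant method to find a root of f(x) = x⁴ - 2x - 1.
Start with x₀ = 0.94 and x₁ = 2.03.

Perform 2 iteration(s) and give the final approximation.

f(x) = x⁴ - 2x - 1
x₀ = 0.94, x₁ = 2.03

Secant formula: x_{n+1} = x_n - f(x_n)(x_n - x_{n-1})/(f(x_n) - f(x_{n-1}))

Iteration 1:
  f(0.940000) = -2.099251
  f(2.030000) = 11.921817
  x_2 = 2.030000 - 11.921817×(2.030000 - 0.940000)/(11.921817 - (-2.099251))
       = 1.103196
Iteration 2:
  f(2.030000) = 11.921817
  f(1.103196) = -1.725202
  x_3 = 1.103196 - (-1.725202)×(1.103196 - 2.030000)/(-1.725202 - 11.921817)
       = 1.220359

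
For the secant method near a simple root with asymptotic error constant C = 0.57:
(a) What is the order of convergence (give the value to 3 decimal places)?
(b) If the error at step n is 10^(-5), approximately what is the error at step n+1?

(a) Secant method has superlinear convergence with order φ = (1+√5)/2 ≈ 1.618.
    This means |e_{n+1}| ≈ C|e_n|^1.618.

(b) With |e_n| = 10^(-5) and C = 0.57:
    |e_{n+1}| ≈ 0.57 × (10^(-5))^1.618 = 0.57 × 10^(-8.09)

(a) ≈ 1.618 (golden ratio); (b) |e_{n+1}| ≈ 4.631e-09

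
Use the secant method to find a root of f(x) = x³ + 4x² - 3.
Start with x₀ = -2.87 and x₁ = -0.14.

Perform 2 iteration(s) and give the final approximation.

f(x) = x³ + 4x² - 3
x₀ = -2.87, x₁ = -0.14

Secant formula: x_{n+1} = x_n - f(x_n)(x_n - x_{n-1})/(f(x_n) - f(x_{n-1}))

Iteration 1:
  f(-2.870000) = 6.307697
  f(-0.140000) = -2.924344
  x_2 = -0.140000 - (-2.924344)×(-0.140000 - (-2.870000))/(-2.924344 - 6.307697)
       = -1.004756
Iteration 2:
  f(-0.140000) = -2.924344
  f(-1.004756) = 0.023800
  x_3 = -1.004756 - 0.023800×(-1.004756 - (-0.140000))/(0.023800 - (-2.924344))
       = -0.997774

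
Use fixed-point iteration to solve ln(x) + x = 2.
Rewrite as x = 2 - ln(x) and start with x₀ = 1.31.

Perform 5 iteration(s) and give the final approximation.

Equation: ln(x) + x = 2
Fixed-point form: x = 2 - ln(x)
x₀ = 1.31

x_1 = g(1.310000) = 1.729973
x_2 = g(1.729973) = 1.451894
x_3 = g(1.451894) = 1.627131
x_4 = g(1.627131) = 1.513182
x_5 = g(1.513182) = 1.585785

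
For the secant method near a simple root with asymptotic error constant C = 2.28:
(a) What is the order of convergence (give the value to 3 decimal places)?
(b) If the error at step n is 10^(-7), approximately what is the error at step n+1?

(a) Secant method has superlinear convergence with order φ = (1+√5)/2 ≈ 1.618.
    This means |e_{n+1}| ≈ C|e_n|^1.618.

(b) With |e_n| = 10^(-7) and C = 2.28:
    |e_{n+1}| ≈ 2.28 × (10^(-7))^1.618 = 2.28 × 10^(-11.33)

(a) ≈ 1.618 (golden ratio); (b) |e_{n+1}| ≈ 1.076e-11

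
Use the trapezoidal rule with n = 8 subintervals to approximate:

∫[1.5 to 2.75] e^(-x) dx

f(x) = e^(-x)
a = 1.5, b = 2.75, n = 8
h = (b - a)/n = 0.156250

Trapezoidal rule: (h/2)[f(x₀) + 2f(x₁) + 2f(x₂) + ... + f(xₙ)]

x_0 = 1.5000, f(x_0) = 0.223130, coefficient = 1
x_1 = 1.6562, f(x_1) = 0.190853, coefficient = 2
x_2 = 1.8125, f(x_2) = 0.163246, coefficient = 2
x_3 = 1.9688, f(x_3) = 0.139631, coefficient = 2
x_4 = 2.1250, f(x_4) = 0.119433, coefficient = 2
x_5 = 2.2812, f(x_5) = 0.102156, coefficient = 2
x_6 = 2.4375, f(x_6) = 0.087379, coefficient = 2
x_7 = 2.5938, f(x_7) = 0.074739, coefficient = 2
x_8 = 2.7500, f(x_8) = 0.063928, coefficient = 1

I ≈ (0.156250/2) × 2.041934 = 0.159526
Exact value: 0.159202
Error: 0.000324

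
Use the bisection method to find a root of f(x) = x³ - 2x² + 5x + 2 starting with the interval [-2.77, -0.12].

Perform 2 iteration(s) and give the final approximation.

f(x) = x³ - 2x² + 5x + 2
Initial interval: [-2.77, -0.12]

Iteration 1:
  c_1 = (-2.770000 + (-0.120000))/2 = -1.445000
  f(c_1) = f(-1.445000) = -12.418246
  f(a) × f(c) ≥ 0, new interval: [-1.445000, -0.120000]
Iteration 2:
  c_2 = (-1.445000 + (-0.120000))/2 = -0.782500
  f(c_2) = f(-0.782500) = -3.616242
  f(a) × f(c) ≥ 0, new interval: [-0.782500, -0.120000]

After 2 iteration(s), the approximation is c_2 = -0.782500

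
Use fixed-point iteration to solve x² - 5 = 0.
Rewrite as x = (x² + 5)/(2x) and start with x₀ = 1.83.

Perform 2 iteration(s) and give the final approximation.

Equation: x² - 5 = 0
Fixed-point form: x = (x² + 5)/(2x)
x₀ = 1.83

x_1 = g(1.830000) = 2.281120
x_2 = g(2.281120) = 2.236513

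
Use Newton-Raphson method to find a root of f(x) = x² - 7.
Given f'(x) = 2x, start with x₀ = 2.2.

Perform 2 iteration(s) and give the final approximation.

f(x) = x² - 7
f'(x) = 2x
x₀ = 2.2

Newton-Raphson formula: x_{n+1} = x_n - f(x_n)/f'(x_n)

Iteration 1:
  f(2.200000) = -2.160000
  f'(2.200000) = 4.400000
  x_1 = 2.200000 - (-2.160000)/4.400000 = 2.690909
Iteration 2:
  f(2.690909) = 0.240992
  f'(2.690909) = 5.381818
  x_2 = 2.690909 - 0.240992/5.381818 = 2.646130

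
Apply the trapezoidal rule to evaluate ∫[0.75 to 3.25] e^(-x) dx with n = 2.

f(x) = e^(-x)
a = 0.75, b = 3.25, n = 2
h = (b - a)/n = 1.250000

Trapezoidal rule: (h/2)[f(x₀) + 2f(x₁) + 2f(x₂) + ... + f(xₙ)]

x_0 = 0.7500, f(x_0) = 0.472367, coefficient = 1
x_1 = 2.0000, f(x_1) = 0.135335, coefficient = 2
x_2 = 3.2500, f(x_2) = 0.038774, coefficient = 1

I ≈ (1.250000/2) × 0.781811 = 0.488632
Exact value: 0.433592
Error: 0.055040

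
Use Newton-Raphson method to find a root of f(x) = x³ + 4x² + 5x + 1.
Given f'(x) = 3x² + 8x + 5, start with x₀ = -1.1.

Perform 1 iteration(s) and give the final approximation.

f(x) = x³ + 4x² + 5x + 1
f'(x) = 3x² + 8x + 5
x₀ = -1.1

Newton-Raphson formula: x_{n+1} = x_n - f(x_n)/f'(x_n)

Iteration 1:
  f(-1.100000) = -0.991000
  f'(-1.100000) = -0.170000
  x_1 = -1.100000 - (-0.991000)/(-0.170000) = -6.929412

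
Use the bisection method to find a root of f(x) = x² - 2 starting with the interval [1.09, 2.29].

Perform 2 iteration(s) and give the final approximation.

f(x) = x² - 2
Initial interval: [1.09, 2.29]

Iteration 1:
  c_1 = (1.090000 + 2.290000)/2 = 1.690000
  f(c_1) = f(1.690000) = 0.856100
  f(a) × f(c) < 0, new interval: [1.090000, 1.690000]
Iteration 2:
  c_2 = (1.090000 + 1.690000)/2 = 1.390000
  f(c_2) = f(1.390000) = -0.067900
  f(a) × f(c) ≥ 0, new interval: [1.390000, 1.690000]

After 2 iteration(s), the approximation is c_2 = 1.390000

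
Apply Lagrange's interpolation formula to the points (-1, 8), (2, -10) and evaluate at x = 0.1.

Lagrange interpolation formula:
P(x) = Σ yᵢ × Lᵢ(x)
where Lᵢ(x) = Π_{j≠i} (x - xⱼ)/(xᵢ - xⱼ)

L_0(0.1) = (0.1 - 2)/(-1 - 2) = 0.633333
L_1(0.1) = (0.1 - (-1))/(2 - (-1)) = 0.366667

P(0.1) = 8×L_0(0.1) + (-10)×L_1(0.1)
P(0.1) = 1.400000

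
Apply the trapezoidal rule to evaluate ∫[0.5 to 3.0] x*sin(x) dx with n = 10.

f(x) = x*sin(x)
a = 0.5, b = 3.0, n = 10
h = (b - a)/n = 0.250000

Trapezoidal rule: (h/2)[f(x₀) + 2f(x₁) + 2f(x₂) + ... + f(xₙ)]

x_0 = 0.5000, f(x_0) = 0.239713, coefficient = 1
x_1 = 0.7500, f(x_1) = 0.511229, coefficient = 2
x_2 = 1.0000, f(x_2) = 0.841471, coefficient = 2
x_3 = 1.2500, f(x_3) = 1.186231, coefficient = 2
x_4 = 1.5000, f(x_4) = 1.496242, coefficient = 2
x_5 = 1.7500, f(x_5) = 1.721975, coefficient = 2
x_6 = 2.0000, f(x_6) = 1.818595, coefficient = 2
x_7 = 2.2500, f(x_7) = 1.750665, coefficient = 2
x_8 = 2.5000, f(x_8) = 1.496180, coefficient = 2
x_9 = 2.7500, f(x_9) = 1.049568, coefficient = 2
x_10 = 3.0000, f(x_10) = 0.423360, coefficient = 1

I ≈ (0.250000/2) × 24.407385 = 3.050923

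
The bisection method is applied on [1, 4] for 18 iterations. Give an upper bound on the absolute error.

Bisection error bound: |error| ≤ (b-a)/2^n
|error| ≤ (4 - 1)/2^18 = 3/2^18
|error| ≤ 0.0000114441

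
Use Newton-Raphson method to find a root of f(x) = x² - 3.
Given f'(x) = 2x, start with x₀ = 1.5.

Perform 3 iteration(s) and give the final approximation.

f(x) = x² - 3
f'(x) = 2x
x₀ = 1.5

Newton-Raphson formula: x_{n+1} = x_n - f(x_n)/f'(x_n)

Iteration 1:
  f(1.500000) = -0.750000
  f'(1.500000) = 3.000000
  x_1 = 1.500000 - (-0.750000)/3.000000 = 1.750000
Iteration 2:
  f(1.750000) = 0.062500
  f'(1.750000) = 3.500000
  x_2 = 1.750000 - 0.062500/3.500000 = 1.732143
Iteration 3:
  f(1.732143) = 0.000319
  f'(1.732143) = 3.464286
  x_3 = 1.732143 - 0.000319/3.464286 = 1.732051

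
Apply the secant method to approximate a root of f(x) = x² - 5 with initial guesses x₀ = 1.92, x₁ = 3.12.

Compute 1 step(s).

f(x) = x² - 5
x₀ = 1.92, x₁ = 3.12

Secant formula: x_{n+1} = x_n - f(x_n)(x_n - x_{n-1})/(f(x_n) - f(x_{n-1}))

Iteration 1:
  f(1.920000) = -1.313600
  f(3.120000) = 4.734400
  x_2 = 3.120000 - 4.734400×(3.120000 - 1.920000)/(4.734400 - (-1.313600))
       = 2.180635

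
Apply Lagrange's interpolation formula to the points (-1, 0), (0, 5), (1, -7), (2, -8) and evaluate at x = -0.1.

Lagrange interpolation formula:
P(x) = Σ yᵢ × Lᵢ(x)
where Lᵢ(x) = Π_{j≠i} (x - xⱼ)/(xᵢ - xⱼ)

L_0(-0.1) = (-0.1 - 0)/(-1 - 0) × (-0.1 - 1)/(-1 - 1) × (-0.1 - 2)/(-1 - 2) = 0.038500
L_1(-0.1) = (-0.1 - (-1))/(0 - (-1)) × (-0.1 - 1)/(0 - 1) × (-0.1 - 2)/(0 - 2) = 1.039500
L_2(-0.1) = (-0.1 - (-1))/(1 - (-1)) × (-0.1 - 0)/(1 - 0) × (-0.1 - 2)/(1 - 2) = -0.094500
L_3(-0.1) = (-0.1 - (-1))/(2 - (-1)) × (-0.1 - 0)/(2 - 0) × (-0.1 - 1)/(2 - 1) = 0.016500

P(-0.1) = 0×L_0(-0.1) + 5×L_1(-0.1) + (-7)×L_2(-0.1) + (-8)×L_3(-0.1)
P(-0.1) = 5.727000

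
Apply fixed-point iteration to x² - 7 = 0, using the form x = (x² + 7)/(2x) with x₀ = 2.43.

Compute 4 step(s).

Equation: x² - 7 = 0
Fixed-point form: x = (x² + 7)/(2x)
x₀ = 2.43

x_1 = g(2.430000) = 2.655329
x_2 = g(2.655329) = 2.645769
x_3 = g(2.645769) = 2.645751
x_4 = g(2.645751) = 2.645751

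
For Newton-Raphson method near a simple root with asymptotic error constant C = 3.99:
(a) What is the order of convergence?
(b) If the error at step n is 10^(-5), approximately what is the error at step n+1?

(a) Newton-Raphson has quadratic (order 2) convergence near simple roots.
    This means |e_{n+1}| ≈ C|e_n|².

(b) With |e_n| = 10^(-5) and C = 3.99:
    |e_{n+1}| ≈ 3.99 × (10^(-5))² = 3.99 × 10^(-10)

(a) 2 (quadratic); (b) |e_{n+1}| ≈ 3.990e-10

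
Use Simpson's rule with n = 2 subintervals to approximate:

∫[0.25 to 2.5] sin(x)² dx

f(x) = sin(x)²
a = 0.25, b = 2.5, n = 2
h = (b - a)/n = 1.125000

Simpson's rule: (h/3)[f(x₀) + 4f(x₁) + 2f(x₂) + ... + f(xₙ)]

x_0 = 0.2500, f(x_0) = 0.061209, coefficient = 1
x_1 = 1.3750, f(x_1) = 0.962151, coefficient = 4
x_2 = 2.5000, f(x_2) = 0.358169, coefficient = 1

I ≈ (1.125000/3) × 4.267982 = 1.600493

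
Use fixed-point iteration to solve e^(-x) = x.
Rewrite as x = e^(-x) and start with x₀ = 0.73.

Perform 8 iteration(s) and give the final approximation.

Equation: e^(-x) = x
Fixed-point form: x = e^(-x)
x₀ = 0.73

x_1 = g(0.730000) = 0.481909
x_2 = g(0.481909) = 0.617603
x_3 = g(0.617603) = 0.539235
x_4 = g(0.539235) = 0.583194
x_5 = g(0.583194) = 0.558113
x_6 = g(0.558113) = 0.572288
x_7 = g(0.572288) = 0.564233
x_8 = g(0.564233) = 0.568796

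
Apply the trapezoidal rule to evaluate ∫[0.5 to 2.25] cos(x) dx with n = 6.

f(x) = cos(x)
a = 0.5, b = 2.25, n = 6
h = (b - a)/n = 0.291667

Trapezoidal rule: (h/2)[f(x₀) + 2f(x₁) + 2f(x₂) + ... + f(xₙ)]

x_0 = 0.5000, f(x_0) = 0.877583, coefficient = 1
x_1 = 0.7917, f(x_1) = 0.702660, coefficient = 2
x_2 = 1.0833, f(x_2) = 0.468386, coefficient = 2
x_3 = 1.3750, f(x_3) = 0.194548, coefficient = 2
x_4 = 1.6667, f(x_4) = -0.095724, coefficient = 2
x_5 = 1.9583, f(x_5) = -0.377909, coefficient = 2
x_6 = 2.2500, f(x_6) = -0.628174, coefficient = 1

I ≈ (0.291667/2) × 2.033331 = 0.296528
Exact value: 0.298648
Error: 0.002120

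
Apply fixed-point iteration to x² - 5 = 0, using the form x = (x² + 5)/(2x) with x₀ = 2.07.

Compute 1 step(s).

Equation: x² - 5 = 0
Fixed-point form: x = (x² + 5)/(2x)
x₀ = 2.07

x_1 = g(2.070000) = 2.242729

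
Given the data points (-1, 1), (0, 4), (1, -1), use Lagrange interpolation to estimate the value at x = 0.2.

Lagrange interpolation formula:
P(x) = Σ yᵢ × Lᵢ(x)
where Lᵢ(x) = Π_{j≠i} (x - xⱼ)/(xᵢ - xⱼ)

L_0(0.2) = (0.2 - 0)/(-1 - 0) × (0.2 - 1)/(-1 - 1) = -0.080000
L_1(0.2) = (0.2 - (-1))/(0 - (-1)) × (0.2 - 1)/(0 - 1) = 0.960000
L_2(0.2) = (0.2 - (-1))/(1 - (-1)) × (0.2 - 0)/(1 - 0) = 0.120000

P(0.2) = 1×L_0(0.2) + 4×L_1(0.2) + (-1)×L_2(0.2)
P(0.2) = 3.640000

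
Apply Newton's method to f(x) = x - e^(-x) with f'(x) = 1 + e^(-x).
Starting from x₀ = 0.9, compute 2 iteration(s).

f(x) = x - e^(-x)
f'(x) = 1 + e^(-x)
x₀ = 0.9

Newton-Raphson formula: x_{n+1} = x_n - f(x_n)/f'(x_n)

Iteration 1:
  f(0.900000) = 0.493430
  f'(0.900000) = 1.406570
  x_1 = 0.900000 - 0.493430/1.406570 = 0.549196
Iteration 2:
  f(0.549196) = -0.028218
  f'(0.549196) = 1.577414
  x_2 = 0.549196 - (-0.028218)/1.577414 = 0.567085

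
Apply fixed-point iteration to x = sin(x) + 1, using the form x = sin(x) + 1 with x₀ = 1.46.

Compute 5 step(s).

Equation: x = sin(x) + 1
Fixed-point form: x = sin(x) + 1
x₀ = 1.46

x_1 = g(1.460000) = 1.993868
x_2 = g(1.993868) = 1.911832
x_3 = g(1.911832) = 1.942409
x_4 = g(1.942409) = 1.931743
x_5 = g(1.931743) = 1.935563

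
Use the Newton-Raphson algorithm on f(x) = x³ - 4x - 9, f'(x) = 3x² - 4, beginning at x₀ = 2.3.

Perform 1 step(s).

f(x) = x³ - 4x - 9
f'(x) = 3x² - 4
x₀ = 2.3

Newton-Raphson formula: x_{n+1} = x_n - f(x_n)/f'(x_n)

Iteration 1:
  f(2.300000) = -6.033000
  f'(2.300000) = 11.870000
  x_1 = 2.300000 - (-6.033000)/11.870000 = 2.808256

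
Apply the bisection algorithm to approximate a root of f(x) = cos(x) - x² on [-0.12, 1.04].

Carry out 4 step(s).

f(x) = cos(x) - x²
Initial interval: [-0.12, 1.04]

Iteration 1:
  c_1 = (-0.120000 + 1.040000)/2 = 0.460000
  f(c_1) = f(0.460000) = 0.684452
  f(a) × f(c) ≥ 0, new interval: [0.460000, 1.040000]
Iteration 2:
  c_2 = (0.460000 + 1.040000)/2 = 0.750000
  f(c_2) = f(0.750000) = 0.169189
  f(a) × f(c) ≥ 0, new interval: [0.750000, 1.040000]
Iteration 3:
  c_3 = (0.750000 + 1.040000)/2 = 0.895000
  f(c_3) = f(0.895000) = -0.175506
  f(a) × f(c) < 0, new interval: [0.750000, 0.895000]
Iteration 4:
  c_4 = (0.750000 + 0.895000)/2 = 0.822500
  f(c_4) = f(0.822500) = 0.003885
  f(a) × f(c) ≥ 0, new interval: [0.822500, 0.895000]

After 4 iteration(s), the approximation is c_4 = 0.822500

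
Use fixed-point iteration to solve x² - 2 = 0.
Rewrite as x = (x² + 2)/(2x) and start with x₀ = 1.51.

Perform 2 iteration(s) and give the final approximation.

Equation: x² - 2 = 0
Fixed-point form: x = (x² + 2)/(2x)
x₀ = 1.51

x_1 = g(1.510000) = 1.417252
x_2 = g(1.417252) = 1.414217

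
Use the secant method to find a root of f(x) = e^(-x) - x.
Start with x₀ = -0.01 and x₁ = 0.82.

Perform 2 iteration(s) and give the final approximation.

f(x) = e^(-x) - x
x₀ = -0.01, x₁ = 0.82

Secant formula: x_{n+1} = x_n - f(x_n)(x_n - x_{n-1})/(f(x_n) - f(x_{n-1}))

Iteration 1:
  f(-0.010000) = 1.020050
  f(0.820000) = -0.379568
  x_2 = 0.820000 - (-0.379568)×(0.820000 - (-0.010000))/(-0.379568 - 1.020050)
       = 0.594909
Iteration 2:
  f(0.820000) = -0.379568
  f(0.594909) = -0.043296
  x_3 = 0.594909 - (-0.043296)×(0.594909 - 0.820000)/(-0.043296 - (-0.379568))
       = 0.565928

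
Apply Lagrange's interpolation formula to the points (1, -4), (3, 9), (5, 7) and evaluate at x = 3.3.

Lagrange interpolation formula:
P(x) = Σ yᵢ × Lᵢ(x)
where Lᵢ(x) = Π_{j≠i} (x - xⱼ)/(xᵢ - xⱼ)

L_0(3.3) = (3.3 - 3)/(1 - 3) × (3.3 - 5)/(1 - 5) = -0.063750
L_1(3.3) = (3.3 - 1)/(3 - 1) × (3.3 - 5)/(3 - 5) = 0.977500
L_2(3.3) = (3.3 - 1)/(5 - 1) × (3.3 - 3)/(5 - 3) = 0.086250

P(3.3) = (-4)×L_0(3.3) + 9×L_1(3.3) + 7×L_2(3.3)
P(3.3) = 9.656250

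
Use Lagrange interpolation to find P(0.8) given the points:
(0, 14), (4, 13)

Lagrange interpolation formula:
P(x) = Σ yᵢ × Lᵢ(x)
where Lᵢ(x) = Π_{j≠i} (x - xⱼ)/(xᵢ - xⱼ)

L_0(0.8) = (0.8 - 4)/(0 - 4) = 0.800000
L_1(0.8) = (0.8 - 0)/(4 - 0) = 0.200000

P(0.8) = 14×L_0(0.8) + 13×L_1(0.8)
P(0.8) = 13.800000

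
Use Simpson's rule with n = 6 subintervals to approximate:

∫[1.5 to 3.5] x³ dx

f(x) = x³
a = 1.5, b = 3.5, n = 6
h = (b - a)/n = 0.333333

Simpson's rule: (h/3)[f(x₀) + 4f(x₁) + 2f(x₂) + ... + f(xₙ)]

x_0 = 1.5000, f(x_0) = 3.375000, coefficient = 1
x_1 = 1.8333, f(x_1) = 6.162037, coefficient = 4
x_2 = 2.1667, f(x_2) = 10.171296, coefficient = 2
x_3 = 2.5000, f(x_3) = 15.625000, coefficient = 4
x_4 = 2.8333, f(x_4) = 22.745370, coefficient = 2
x_5 = 3.1667, f(x_5) = 31.754630, coefficient = 4
x_6 = 3.5000, f(x_6) = 42.875000, coefficient = 1

I ≈ (0.333333/3) × 326.250000 = 36.250000
Exact value: 36.250000
Error: 0.000000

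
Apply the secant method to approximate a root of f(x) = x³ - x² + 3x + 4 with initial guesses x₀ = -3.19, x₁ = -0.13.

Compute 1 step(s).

f(x) = x³ - x² + 3x + 4
x₀ = -3.19, x₁ = -0.13

Secant formula: x_{n+1} = x_n - f(x_n)(x_n - x_{n-1})/(f(x_n) - f(x_{n-1}))

Iteration 1:
  f(-3.190000) = -48.207859
  f(-0.130000) = 3.590903
  x_2 = -0.130000 - 3.590903×(-0.130000 - (-3.190000))/(3.590903 - (-48.207859))
       = -0.342132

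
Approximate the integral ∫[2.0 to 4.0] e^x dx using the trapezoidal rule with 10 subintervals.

f(x) = e^x
a = 2.0, b = 4.0, n = 10
h = (b - a)/n = 0.200000

Trapezoidal rule: (h/2)[f(x₀) + 2f(x₁) + 2f(x₂) + ... + f(xₙ)]

x_0 = 2.0000, f(x_0) = 7.389056, coefficient = 1
x_1 = 2.2000, f(x_1) = 9.025013, coefficient = 2
x_2 = 2.4000, f(x_2) = 11.023176, coefficient = 2
x_3 = 2.6000, f(x_3) = 13.463738, coefficient = 2
x_4 = 2.8000, f(x_4) = 16.444647, coefficient = 2
x_5 = 3.0000, f(x_5) = 20.085537, coefficient = 2
x_6 = 3.2000, f(x_6) = 24.532530, coefficient = 2
x_7 = 3.4000, f(x_7) = 29.964100, coefficient = 2
x_8 = 3.6000, f(x_8) = 36.598234, coefficient = 2
x_9 = 3.8000, f(x_9) = 44.701184, coefficient = 2
x_10 = 4.0000, f(x_10) = 54.598150, coefficient = 1

I ≈ (0.200000/2) × 473.663528 = 47.366353
Exact value: 47.209094
Error: 0.157259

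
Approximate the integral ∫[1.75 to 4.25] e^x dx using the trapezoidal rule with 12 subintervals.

f(x) = e^x
a = 1.75, b = 4.25, n = 12
h = (b - a)/n = 0.208333

Trapezoidal rule: (h/2)[f(x₀) + 2f(x₁) + 2f(x₂) + ... + f(xₙ)]

x_0 = 1.7500, f(x_0) = 5.754603, coefficient = 1
x_1 = 1.9583, f(x_1) = 7.087505, coefficient = 2
x_2 = 2.1667, f(x_2) = 8.729138, coefficient = 2
x_3 = 2.3750, f(x_3) = 10.751013, coefficient = 2
x_4 = 2.5833, f(x_4) = 13.241202, coefficient = 2
x_5 = 2.7917, f(x_5) = 16.308177, coefficient = 2
x_6 = 3.0000, f(x_6) = 20.085537, coefficient = 2
x_7 = 3.2083, f(x_7) = 24.737822, coefficient = 2
x_8 = 3.4167, f(x_8) = 30.467687, coefficient = 2
x_9 = 3.6250, f(x_9) = 37.524723, coefficient = 2
x_10 = 3.8333, f(x_10) = 46.216336, coefficient = 2
x_11 = 4.0417, f(x_11) = 56.921132, coefficient = 2
x_12 = 4.2500, f(x_12) = 70.105412, coefficient = 1

I ≈ (0.208333/2) × 620.000561 = 64.583392
Exact value: 64.350810
Error: 0.232582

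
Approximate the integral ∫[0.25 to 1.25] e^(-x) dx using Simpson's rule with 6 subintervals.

f(x) = e^(-x)
a = 0.25, b = 1.25, n = 6
h = (b - a)/n = 0.166667

Simpson's rule: (h/3)[f(x₀) + 4f(x₁) + 2f(x₂) + ... + f(xₙ)]

x_0 = 0.2500, f(x_0) = 0.778801, coefficient = 1
x_1 = 0.4167, f(x_1) = 0.659241, coefficient = 4
x_2 = 0.5833, f(x_2) = 0.558035, coefficient = 2
x_3 = 0.7500, f(x_3) = 0.472367, coefficient = 4
x_4 = 0.9167, f(x_4) = 0.399850, coefficient = 2
x_5 = 1.0833, f(x_5) = 0.338465, coefficient = 4
x_6 = 1.2500, f(x_6) = 0.286505, coefficient = 1

I ≈ (0.166667/3) × 8.861366 = 0.492298
Exact value: 0.492296
Error: 0.000002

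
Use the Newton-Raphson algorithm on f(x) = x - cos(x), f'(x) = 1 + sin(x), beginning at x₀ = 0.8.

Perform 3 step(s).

f(x) = x - cos(x)
f'(x) = 1 + sin(x)
x₀ = 0.8

Newton-Raphson formula: x_{n+1} = x_n - f(x_n)/f'(x_n)

Iteration 1:
  f(0.800000) = 0.103293
  f'(0.800000) = 1.717356
  x_1 = 0.800000 - 0.103293/1.717356 = 0.739853
Iteration 2:
  f(0.739853) = 0.001286
  f'(0.739853) = 1.674180
  x_2 = 0.739853 - 0.001286/1.674180 = 0.739085
Iteration 3:
  f(0.739085) = 0.000000
  f'(0.739085) = 1.673612
  x_3 = 0.739085 - 0.000000/1.673612 = 0.739085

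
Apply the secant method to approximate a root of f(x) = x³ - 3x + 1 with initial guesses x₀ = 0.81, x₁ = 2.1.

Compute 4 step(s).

f(x) = x³ - 3x + 1
x₀ = 0.81, x₁ = 2.1

Secant formula: x_{n+1} = x_n - f(x_n)(x_n - x_{n-1})/(f(x_n) - f(x_{n-1}))

Iteration 1:
  f(0.810000) = -0.898559
  f(2.100000) = 3.961000
  x_2 = 2.100000 - 3.961000×(2.100000 - 0.810000)/(3.961000 - (-0.898559))
       = 1.048528
Iteration 2:
  f(2.100000) = 3.961000
  f(1.048528) = -0.992821
  x_3 = 1.048528 - (-0.992821)×(1.048528 - 2.100000)/(-0.992821 - 3.961000)
       = 1.259259
Iteration 3:
  f(1.048528) = -0.992821
  f(1.259259) = -0.780928
  x_4 = 1.259259 - (-0.780928)×(1.259259 - 1.048528)/(-0.780928 - (-0.992821))
       = 2.035906
Iteration 4:
  f(1.259259) = -0.780928
  f(2.035906) = 3.330935
  x_5 = 2.035906 - 3.330935×(2.035906 - 1.259259)/(3.330935 - (-0.780928))
       = 1.406760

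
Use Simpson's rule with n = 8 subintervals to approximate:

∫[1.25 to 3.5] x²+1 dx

f(x) = x²+1
a = 1.25, b = 3.5, n = 8
h = (b - a)/n = 0.281250

Simpson's rule: (h/3)[f(x₀) + 4f(x₁) + 2f(x₂) + ... + f(xₙ)]

x_0 = 1.2500, f(x_0) = 2.562500, coefficient = 1
x_1 = 1.5312, f(x_1) = 3.344727, coefficient = 4
x_2 = 1.8125, f(x_2) = 4.285156, coefficient = 2
x_3 = 2.0938, f(x_3) = 5.383789, coefficient = 4
x_4 = 2.3750, f(x_4) = 6.640625, coefficient = 2
x_5 = 2.6562, f(x_5) = 8.055664, coefficient = 4
x_6 = 2.9375, f(x_6) = 9.628906, coefficient = 2
x_7 = 3.2188, f(x_7) = 11.360352, coefficient = 4
x_8 = 3.5000, f(x_8) = 13.250000, coefficient = 1

I ≈ (0.281250/3) × 169.500000 = 15.890625
Exact value: 15.890625
Error: 0.000000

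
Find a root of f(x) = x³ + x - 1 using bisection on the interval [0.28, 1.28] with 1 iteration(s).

f(x) = x³ + x - 1
Initial interval: [0.28, 1.28]

Iteration 1:
  c_1 = (0.280000 + 1.280000)/2 = 0.780000
  f(c_1) = f(0.780000) = 0.254552
  f(a) × f(c) < 0, new interval: [0.280000, 0.780000]

After 1 iteration(s), the approximation is c_1 = 0.780000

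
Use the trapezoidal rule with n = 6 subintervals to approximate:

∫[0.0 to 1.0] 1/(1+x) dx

f(x) = 1/(1+x)
a = 0.0, b = 1.0, n = 6
h = (b - a)/n = 0.166667

Trapezoidal rule: (h/2)[f(x₀) + 2f(x₁) + 2f(x₂) + ... + f(xₙ)]

x_0 = 0.0000, f(x_0) = 1.000000, coefficient = 1
x_1 = 0.1667, f(x_1) = 0.857143, coefficient = 2
x_2 = 0.3333, f(x_2) = 0.750000, coefficient = 2
x_3 = 0.5000, f(x_3) = 0.666667, coefficient = 2
x_4 = 0.6667, f(x_4) = 0.600000, coefficient = 2
x_5 = 0.8333, f(x_5) = 0.545455, coefficient = 2
x_6 = 1.0000, f(x_6) = 0.500000, coefficient = 1

I ≈ (0.166667/2) × 8.338528 = 0.694877
Exact value: 0.693147
Error: 0.001730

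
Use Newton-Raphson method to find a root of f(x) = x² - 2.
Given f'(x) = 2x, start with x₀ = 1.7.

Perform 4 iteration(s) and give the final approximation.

f(x) = x² - 2
f'(x) = 2x
x₀ = 1.7

Newton-Raphson formula: x_{n+1} = x_n - f(x_n)/f'(x_n)

Iteration 1:
  f(1.700000) = 0.890000
  f'(1.700000) = 3.400000
  x_1 = 1.700000 - 0.890000/3.400000 = 1.438235
Iteration 2:
  f(1.438235) = 0.068521
  f'(1.438235) = 2.876471
  x_2 = 1.438235 - 0.068521/2.876471 = 1.414414
Iteration 3:
  f(1.414414) = 0.000567
  f'(1.414414) = 2.828828
  x_3 = 1.414414 - 0.000567/2.828828 = 1.414214
Iteration 4:
  f(1.414214) = 0.000000
  f'(1.414214) = 2.828427
  x_4 = 1.414214 - 0.000000/2.828427 = 1.414214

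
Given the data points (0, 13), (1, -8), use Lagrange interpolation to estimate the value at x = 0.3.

Lagrange interpolation formula:
P(x) = Σ yᵢ × Lᵢ(x)
where Lᵢ(x) = Π_{j≠i} (x - xⱼ)/(xᵢ - xⱼ)

L_0(0.3) = (0.3 - 1)/(0 - 1) = 0.700000
L_1(0.3) = (0.3 - 0)/(1 - 0) = 0.300000

P(0.3) = 13×L_0(0.3) + (-8)×L_1(0.3)
P(0.3) = 6.700000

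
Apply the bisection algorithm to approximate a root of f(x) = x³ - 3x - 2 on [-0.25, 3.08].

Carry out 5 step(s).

f(x) = x³ - 3x - 2
Initial interval: [-0.25, 3.08]

Iteration 1:
  c_1 = (-0.250000 + 3.080000)/2 = 1.415000
  f(c_1) = f(1.415000) = -3.411852
  f(a) × f(c) ≥ 0, new interval: [1.415000, 3.080000]
Iteration 2:
  c_2 = (1.415000 + 3.080000)/2 = 2.247500
  f(c_2) = f(2.247500) = 2.610198
  f(a) × f(c) < 0, new interval: [1.415000, 2.247500]
Iteration 3:
  c_3 = (1.415000 + 2.247500)/2 = 1.831250
  f(c_3) = f(1.831250) = -1.352696
  f(a) × f(c) ≥ 0, new interval: [1.831250, 2.247500]
Iteration 4:
  c_4 = (1.831250 + 2.247500)/2 = 2.039375
  f(c_4) = f(2.039375) = 0.363738
  f(a) × f(c) < 0, new interval: [1.831250, 2.039375]
Iteration 5:
  c_5 = (1.831250 + 2.039375)/2 = 1.935313
  f(c_5) = f(1.935313) = -0.557351
  f(a) × f(c) ≥ 0, new interval: [1.935313, 2.039375]

After 5 iteration(s), the approximation is c_5 = 1.935313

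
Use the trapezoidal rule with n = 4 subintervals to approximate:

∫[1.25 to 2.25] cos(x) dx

f(x) = cos(x)
a = 1.25, b = 2.25, n = 4
h = (b - a)/n = 0.250000

Trapezoidal rule: (h/2)[f(x₀) + 2f(x₁) + 2f(x₂) + ... + f(xₙ)]

x_0 = 1.2500, f(x_0) = 0.315322, coefficient = 1
x_1 = 1.5000, f(x_1) = 0.070737, coefficient = 2
x_2 = 1.7500, f(x_2) = -0.178246, coefficient = 2
x_3 = 2.0000, f(x_3) = -0.416147, coefficient = 2
x_4 = 2.2500, f(x_4) = -0.628174, coefficient = 1

I ≈ (0.250000/2) × -1.360163 = -0.170020
Exact value: -0.170911
Error: 0.000891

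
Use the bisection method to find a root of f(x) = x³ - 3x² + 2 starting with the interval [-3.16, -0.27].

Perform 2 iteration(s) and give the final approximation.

f(x) = x³ - 3x² + 2
Initial interval: [-3.16, -0.27]

Iteration 1:
  c_1 = (-3.160000 + (-0.270000))/2 = -1.715000
  f(c_1) = f(-1.715000) = -11.867876
  f(a) × f(c) ≥ 0, new interval: [-1.715000, -0.270000]
Iteration 2:
  c_2 = (-1.715000 + (-0.270000))/2 = -0.992500
  f(c_2) = f(-0.992500) = -1.932837
  f(a) × f(c) ≥ 0, new interval: [-0.992500, -0.270000]

After 2 iteration(s), the approximation is c_2 = -0.992500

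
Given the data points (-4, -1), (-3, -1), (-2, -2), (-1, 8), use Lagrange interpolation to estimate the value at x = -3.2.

Lagrange interpolation formula:
P(x) = Σ yᵢ × Lᵢ(x)
where Lᵢ(x) = Π_{j≠i} (x - xⱼ)/(xᵢ - xⱼ)

L_0(-3.2) = (-3.2 - (-3))/(-4 - (-3)) × (-3.2 - (-2))/(-4 - (-2)) × (-3.2 - (-1))/(-4 - (-1)) = 0.088000
L_1(-3.2) = (-3.2 - (-4))/(-3 - (-4)) × (-3.2 - (-2))/(-3 - (-2)) × (-3.2 - (-1))/(-3 - (-1)) = 1.056000
L_2(-3.2) = (-3.2 - (-4))/(-2 - (-4)) × (-3.2 - (-3))/(-2 - (-3)) × (-3.2 - (-1))/(-2 - (-1)) = -0.176000
L_3(-3.2) = (-3.2 - (-4))/(-1 - (-4)) × (-3.2 - (-3))/(-1 - (-3)) × (-3.2 - (-2))/(-1 - (-2)) = 0.032000

P(-3.2) = (-1)×L_0(-3.2) + (-1)×L_1(-3.2) + (-2)×L_2(-3.2) + 8×L_3(-3.2)
P(-3.2) = -0.536000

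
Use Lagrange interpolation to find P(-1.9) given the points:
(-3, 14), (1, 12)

Lagrange interpolation formula:
P(x) = Σ yᵢ × Lᵢ(x)
where Lᵢ(x) = Π_{j≠i} (x - xⱼ)/(xᵢ - xⱼ)

L_0(-1.9) = (-1.9 - 1)/(-3 - 1) = 0.725000
L_1(-1.9) = (-1.9 - (-3))/(1 - (-3)) = 0.275000

P(-1.9) = 14×L_0(-1.9) + 12×L_1(-1.9)
P(-1.9) = 13.450000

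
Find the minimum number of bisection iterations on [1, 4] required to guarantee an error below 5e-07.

We need (b-a)/2^n ≤ 5e-07
(4 - 1)/2^n ≤ 5e-07
3/2^n ≤ 5e-07
2^n ≥ 6000000
n ≥ log₂(6000000) = 22.52
n ≥ 23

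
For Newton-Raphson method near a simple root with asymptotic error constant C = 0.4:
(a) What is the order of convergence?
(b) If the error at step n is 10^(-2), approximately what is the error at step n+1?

(a) Newton-Raphson has quadratic (order 2) convergence near simple roots.
    This means |e_{n+1}| ≈ C|e_n|².

(b) With |e_n| = 10^(-2) and C = 0.4:
    |e_{n+1}| ≈ 0.4 × (10^(-2))² = 0.4 × 10^(-4)

(a) 2 (quadratic); (b) |e_{n+1}| ≈ 4.000e-05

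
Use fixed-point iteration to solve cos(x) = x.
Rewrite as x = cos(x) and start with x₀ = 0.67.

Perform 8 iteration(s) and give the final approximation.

Equation: cos(x) = x
Fixed-point form: x = cos(x)
x₀ = 0.67

x_1 = g(0.670000) = 0.783822
x_2 = g(0.783822) = 0.708221
x_3 = g(0.708221) = 0.759521
x_4 = g(0.759521) = 0.725166
x_5 = g(0.725166) = 0.748389
x_6 = g(0.748389) = 0.732786
x_7 = g(0.732786) = 0.743314
x_8 = g(0.743314) = 0.736230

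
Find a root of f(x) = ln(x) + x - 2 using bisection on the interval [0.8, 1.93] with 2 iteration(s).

f(x) = ln(x) + x - 2
Initial interval: [0.8, 1.93]

Iteration 1:
  c_1 = (0.800000 + 1.930000)/2 = 1.365000
  f(c_1) = f(1.365000) = -0.323846
  f(a) × f(c) ≥ 0, new interval: [1.365000, 1.930000]
Iteration 2:
  c_2 = (1.365000 + 1.930000)/2 = 1.647500
  f(c_2) = f(1.647500) = 0.146759
  f(a) × f(c) < 0, new interval: [1.365000, 1.647500]

After 2 iteration(s), the approximation is c_2 = 1.647500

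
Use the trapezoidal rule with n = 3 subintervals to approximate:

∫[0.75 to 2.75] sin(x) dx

f(x) = sin(x)
a = 0.75, b = 2.75, n = 3
h = (b - a)/n = 0.666667

Trapezoidal rule: (h/2)[f(x₀) + 2f(x₁) + 2f(x₂) + ... + f(xₙ)]

x_0 = 0.7500, f(x_0) = 0.681639, coefficient = 1
x_1 = 1.4167, f(x_1) = 0.988146, coefficient = 2
x_2 = 2.0833, f(x_2) = 0.871503, coefficient = 2
x_3 = 2.7500, f(x_3) = 0.381661, coefficient = 1

I ≈ (0.666667/2) × 4.782597 = 1.594199
Exact value: 1.655991
Error: 0.061792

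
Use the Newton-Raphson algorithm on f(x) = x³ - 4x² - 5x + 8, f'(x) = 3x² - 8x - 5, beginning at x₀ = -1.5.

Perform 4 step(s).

f(x) = x³ - 4x² - 5x + 8
f'(x) = 3x² - 8x - 5
x₀ = -1.5

Newton-Raphson formula: x_{n+1} = x_n - f(x_n)/f'(x_n)

Iteration 1:
  f(-1.500000) = 3.125000
  f'(-1.500000) = 13.750000
  x_1 = -1.500000 - 3.125000/13.750000 = -1.727273
Iteration 2:
  f(-1.727273) = -0.450789
  f'(-1.727273) = 17.768595
  x_2 = -1.727273 - (-0.450789)/17.768595 = -1.701903
Iteration 3:
  f(-1.701903) = -0.005893
  f'(-1.701903) = 17.304641
  x_3 = -1.701903 - (-0.005893)/17.304641 = -1.701562
Iteration 4:
  f(-1.701562) = -0.000001
  f'(-1.701562) = 17.298439
  x_4 = -1.701562 - (-0.000001)/17.298439 = -1.701562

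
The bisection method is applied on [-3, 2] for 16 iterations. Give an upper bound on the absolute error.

Bisection error bound: |error| ≤ (b-a)/2^n
|error| ≤ (2 - (-3))/2^16 = 5/2^16
|error| ≤ 0.0000762939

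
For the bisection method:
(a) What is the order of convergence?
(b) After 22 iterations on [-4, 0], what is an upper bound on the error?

(a) Bisection has linear (order 1) convergence; the error is halved each step.

(b) Error bound = (b-a)/2^n = (0 - (-4))/2^{22}
    = 4/2^{22}

(a) 1 (linear); (b) error ≤ 9.54e-07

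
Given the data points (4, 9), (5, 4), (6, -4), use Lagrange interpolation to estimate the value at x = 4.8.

Lagrange interpolation formula:
P(x) = Σ yᵢ × Lᵢ(x)
where Lᵢ(x) = Π_{j≠i} (x - xⱼ)/(xᵢ - xⱼ)

L_0(4.8) = (4.8 - 5)/(4 - 5) × (4.8 - 6)/(4 - 6) = 0.120000
L_1(4.8) = (4.8 - 4)/(5 - 4) × (4.8 - 6)/(5 - 6) = 0.960000
L_2(4.8) = (4.8 - 4)/(6 - 4) × (4.8 - 5)/(6 - 5) = -0.080000

P(4.8) = 9×L_0(4.8) + 4×L_1(4.8) + (-4)×L_2(4.8)
P(4.8) = 5.240000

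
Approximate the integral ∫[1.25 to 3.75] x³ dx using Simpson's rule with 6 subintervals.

f(x) = x³
a = 1.25, b = 3.75, n = 6
h = (b - a)/n = 0.416667

Simpson's rule: (h/3)[f(x₀) + 4f(x₁) + 2f(x₂) + ... + f(xₙ)]

x_0 = 1.2500, f(x_0) = 1.953125, coefficient = 1
x_1 = 1.6667, f(x_1) = 4.629630, coefficient = 4
x_2 = 2.0833, f(x_2) = 9.042245, coefficient = 2
x_3 = 2.5000, f(x_3) = 15.625000, coefficient = 4
x_4 = 2.9167, f(x_4) = 24.811921, coefficient = 2
x_5 = 3.3333, f(x_5) = 37.037037, coefficient = 4
x_6 = 3.7500, f(x_6) = 52.734375, coefficient = 1

I ≈ (0.416667/3) × 351.562500 = 48.828125
Exact value: 48.828125
Error: 0.000000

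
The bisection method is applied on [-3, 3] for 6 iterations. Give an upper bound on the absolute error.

Bisection error bound: |error| ≤ (b-a)/2^n
|error| ≤ (3 - (-3))/2^6 = 6/2^6
|error| ≤ 0.0937500000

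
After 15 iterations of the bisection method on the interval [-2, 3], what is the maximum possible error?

Bisection error bound: |error| ≤ (b-a)/2^n
|error| ≤ (3 - (-2))/2^15 = 5/2^15
|error| ≤ 0.0001525879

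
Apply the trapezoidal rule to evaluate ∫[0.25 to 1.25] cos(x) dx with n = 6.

f(x) = cos(x)
a = 0.25, b = 1.25, n = 6
h = (b - a)/n = 0.166667

Trapezoidal rule: (h/2)[f(x₀) + 2f(x₁) + 2f(x₂) + ... + f(xₙ)]

x_0 = 0.2500, f(x_0) = 0.968912, coefficient = 1
x_1 = 0.4167, f(x_1) = 0.914443, coefficient = 2
x_2 = 0.5833, f(x_2) = 0.834631, coefficient = 2
x_3 = 0.7500, f(x_3) = 0.731689, coefficient = 2
x_4 = 0.9167, f(x_4) = 0.608469, coefficient = 2
x_5 = 1.0833, f(x_5) = 0.468386, coefficient = 2
x_6 = 1.2500, f(x_6) = 0.315322, coefficient = 1

I ≈ (0.166667/2) × 8.399471 = 0.699956
Exact value: 0.701581
Error: 0.001625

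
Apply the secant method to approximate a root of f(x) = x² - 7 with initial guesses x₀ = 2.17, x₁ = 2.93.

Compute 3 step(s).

f(x) = x² - 7
x₀ = 2.17, x₁ = 2.93

Secant formula: x_{n+1} = x_n - f(x_n)(x_n - x_{n-1})/(f(x_n) - f(x_{n-1}))

Iteration 1:
  f(2.170000) = -2.291100
  f(2.930000) = 1.584900
  x_2 = 2.930000 - 1.584900×(2.930000 - 2.170000)/(1.584900 - (-2.291100))
       = 2.619235
Iteration 2:
  f(2.930000) = 1.584900
  f(2.619235) = -0.139606
  x_3 = 2.619235 - (-0.139606)×(2.619235 - 2.930000)/(-0.139606 - 1.584900)
       = 2.644393
Iteration 3:
  f(2.619235) = -0.139606
  f(2.644393) = -0.007185
  x_4 = 2.644393 - (-0.007185)×(2.644393 - 2.619235)/(-0.007185 - (-0.139606))
       = 2.645758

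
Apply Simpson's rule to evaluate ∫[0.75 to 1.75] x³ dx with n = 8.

f(x) = x³
a = 0.75, b = 1.75, n = 8
h = (b - a)/n = 0.125000

Simpson's rule: (h/3)[f(x₀) + 4f(x₁) + 2f(x₂) + ... + f(xₙ)]

x_0 = 0.7500, f(x_0) = 0.421875, coefficient = 1
x_1 = 0.8750, f(x_1) = 0.669922, coefficient = 4
x_2 = 1.0000, f(x_2) = 1.000000, coefficient = 2
x_3 = 1.1250, f(x_3) = 1.423828, coefficient = 4
x_4 = 1.2500, f(x_4) = 1.953125, coefficient = 2
x_5 = 1.3750, f(x_5) = 2.599609, coefficient = 4
x_6 = 1.5000, f(x_6) = 3.375000, coefficient = 2
x_7 = 1.6250, f(x_7) = 4.291016, coefficient = 4
x_8 = 1.7500, f(x_8) = 5.359375, coefficient = 1

I ≈ (0.125000/3) × 54.375000 = 2.265625
Exact value: 2.265625
Error: 0.000000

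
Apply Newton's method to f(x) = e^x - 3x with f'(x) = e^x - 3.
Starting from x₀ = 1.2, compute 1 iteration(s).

f(x) = e^x - 3x
f'(x) = e^x - 3
x₀ = 1.2

Newton-Raphson formula: x_{n+1} = x_n - f(x_n)/f'(x_n)

Iteration 1:
  f(1.200000) = -0.279883
  f'(1.200000) = 0.320117
  x_1 = 1.200000 - (-0.279883)/0.320117 = 2.074315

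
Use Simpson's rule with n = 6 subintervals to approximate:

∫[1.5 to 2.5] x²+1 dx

f(x) = x²+1
a = 1.5, b = 2.5, n = 6
h = (b - a)/n = 0.166667

Simpson's rule: (h/3)[f(x₀) + 4f(x₁) + 2f(x₂) + ... + f(xₙ)]

x_0 = 1.5000, f(x_0) = 3.250000, coefficient = 1
x_1 = 1.6667, f(x_1) = 3.777778, coefficient = 4
x_2 = 1.8333, f(x_2) = 4.361111, coefficient = 2
x_3 = 2.0000, f(x_3) = 5.000000, coefficient = 4
x_4 = 2.1667, f(x_4) = 5.694444, coefficient = 2
x_5 = 2.3333, f(x_5) = 6.444444, coefficient = 4
x_6 = 2.5000, f(x_6) = 7.250000, coefficient = 1

I ≈ (0.166667/3) × 91.500000 = 5.083333
Exact value: 5.083333
Error: 0.000000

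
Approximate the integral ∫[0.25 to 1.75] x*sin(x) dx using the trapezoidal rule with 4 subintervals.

f(x) = x*sin(x)
a = 0.25, b = 1.75, n = 4
h = (b - a)/n = 0.375000

Trapezoidal rule: (h/2)[f(x₀) + 2f(x₁) + 2f(x₂) + ... + f(xₙ)]

x_0 = 0.2500, f(x_0) = 0.061851, coefficient = 1
x_1 = 0.6250, f(x_1) = 0.365686, coefficient = 2
x_2 = 1.0000, f(x_2) = 0.841471, coefficient = 2
x_3 = 1.3750, f(x_3) = 1.348728, coefficient = 2
x_4 = 1.7500, f(x_4) = 1.721975, coefficient = 1

I ≈ (0.375000/2) × 6.895596 = 1.292924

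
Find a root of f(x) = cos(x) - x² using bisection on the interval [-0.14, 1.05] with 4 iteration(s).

f(x) = cos(x) - x²
Initial interval: [-0.14, 1.05]

Iteration 1:
  c_1 = (-0.140000 + 1.050000)/2 = 0.455000
  f(c_1) = f(0.455000) = 0.691236
  f(a) × f(c) ≥ 0, new interval: [0.455000, 1.050000]
Iteration 2:
  c_2 = (0.455000 + 1.050000)/2 = 0.752500
  f(c_2) = f(0.752500) = 0.163726
  f(a) × f(c) ≥ 0, new interval: [0.752500, 1.050000]
Iteration 3:
  c_3 = (0.752500 + 1.050000)/2 = 0.901250
  f(c_3) = f(0.901250) = -0.191621
  f(a) × f(c) < 0, new interval: [0.752500, 0.901250]
Iteration 4:
  c_4 = (0.752500 + 0.901250)/2 = 0.826875
  f(c_4) = f(0.826875) = -0.006544
  f(a) × f(c) < 0, new interval: [0.752500, 0.826875]

After 4 iteration(s), the approximation is c_4 = 0.826875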